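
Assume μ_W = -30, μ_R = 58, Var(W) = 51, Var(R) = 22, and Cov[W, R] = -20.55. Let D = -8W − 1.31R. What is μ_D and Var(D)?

μ_D = 164.02, Var(D) = 2871.0262

μ_D = (-8)·μ_W + (-1.31)·μ_R = (-8)·(-30) + (-1.31)·58 = 164.02.
Var(D) = a²·Var(W) + b²·Var(R) + 2ab·Cov[W, R] with a = -8, b = -1.31.
= (-8)²·51 + (-1.31)²·22 + 2·(-8)·(-1.31)·(-20.55)
= 3264 + 37.7542 + (-430.728) = 2871.0262.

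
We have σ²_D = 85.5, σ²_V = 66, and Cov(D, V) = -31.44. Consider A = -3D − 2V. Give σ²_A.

σ²_A = 656.22

σ²_A = a²·σ²_D + b²·σ²_V + 2ab·Cov(D, V) with a = -3, b = -2.
= (-3)²·85.5 + (-2)²·66 + 2·(-3)·(-2)·(-31.44)
= 769.5 + 264 + (-377.28) = 656.22.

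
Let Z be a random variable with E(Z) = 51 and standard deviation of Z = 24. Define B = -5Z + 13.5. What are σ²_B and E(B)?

σ²_B = 14400, E(B) = -241.5

B = -5Z + 13.5 is linear with a = -5, b = 13.5.
σ²_Z = 24² = 576.
σ²_B = a²·σ²_Z = (-5)²·576 = 14400 (the additive constant 13.5 does not affect variance).
E(B) = a·E(Z) + b = (-5)·51 + 13.5 = -241.5.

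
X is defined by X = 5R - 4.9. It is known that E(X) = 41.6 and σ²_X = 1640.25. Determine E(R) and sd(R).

From X = 5R - 4.9: E(X) = a·E(R) + b, so E(R) = (E(X) − b)/a = (41.6 − (-4.9))/5 = 9.3.
sd(X) = √1640.25 = 40.5.
sd(X) = |a|·sd(R), so sd(R) = 40.5/|5| = 8.1.

E(R) = 9.3, sd(R) = 8.1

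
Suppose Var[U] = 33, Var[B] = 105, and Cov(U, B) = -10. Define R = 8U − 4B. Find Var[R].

Var[R] = 4432

Var[R] = a²·Var[U] + b²·Var[B] + 2ab·Cov(U, B) with a = 8, b = -4.
= 8²·33 + (-4)²·105 + 2·8·(-4)·(-10)
= 2112 + 1680 + 640 = 4432.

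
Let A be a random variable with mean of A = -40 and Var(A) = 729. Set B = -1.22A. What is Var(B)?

B = -1.22A is linear with a = -1.22, b = 0.
Var(B) = a²·Var(A) = (-1.22)²·729 = 1085.0436.

Var(B) = 1085.0436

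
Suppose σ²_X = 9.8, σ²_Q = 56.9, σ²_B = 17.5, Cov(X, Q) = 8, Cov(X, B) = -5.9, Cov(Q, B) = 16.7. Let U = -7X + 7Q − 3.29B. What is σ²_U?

σ²_U = 1632.76575

σ²_U = a²·σ²_X + b²·σ²_Q + c²·σ²_B + 2ab·Cov(X, Q) + 2ac·Cov(X, B) + 2bc·Cov(Q, B), with a = -7, b = 7, c = -3.29.
= 480.2 + 2788.1 + 189.42175 + (-784) + (-271.754) + (-769.202)
= 1632.76575.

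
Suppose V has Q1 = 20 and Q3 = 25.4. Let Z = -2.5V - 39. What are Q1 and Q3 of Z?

Q1(Z) = -102.5, Q3(Z) = -89

a = -2.5 < 0 reverses order: Q1(Z) comes from Q3(V), Q3(Z) from Q1(V).
Q1(Z) = (-2.5)·25.4 + (-39) = -102.5; Q3(Z) = (-2.5)·20 + (-39) = -89.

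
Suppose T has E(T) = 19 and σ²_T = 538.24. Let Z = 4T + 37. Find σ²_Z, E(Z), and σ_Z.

Z = 4T + 37 is linear with a = 4, b = 37.
σ²_Z = a²·σ²_T = 4²·538.24 = 8611.84 (the additive constant 37 does not affect variance).
E(Z) = a·E(T) + b = 4·19 + 37 = 113.
σ_T = √538.24 = 23.2.
σ_Z = |a|·σ_T = |4|·23.2 = 92.8.

σ²_Z = 8611.84, E(Z) = 113, σ_Z = 92.8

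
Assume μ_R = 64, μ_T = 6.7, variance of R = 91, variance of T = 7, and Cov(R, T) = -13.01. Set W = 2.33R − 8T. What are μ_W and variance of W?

μ_W = 95.52, variance of W = 1427.0427

μ_W = 2.33·μ_R + (-8)·μ_T = 2.33·64 + (-8)·6.7 = 95.52.
variance of W = a²·variance of R + b²·variance of T + 2ab·Cov(R, T) with a = 2.33, b = -8.
= 2.33²·91 + (-8)²·7 + 2·2.33·(-8)·(-13.01)
= 494.0299 + 448 + 485.0128 = 1427.0427.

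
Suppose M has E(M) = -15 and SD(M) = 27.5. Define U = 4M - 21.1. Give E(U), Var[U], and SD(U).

U = 4M - 21.1 is linear with a = 4, b = -21.1.
E(U) = a·E(M) + b = 4·(-15) + (-21.1) = -81.1.
Var[M] = 27.5² = 756.25.
Var[U] = a²·Var[M] = 4²·756.25 = 12100 (the additive constant -21.1 does not affect variance).
SD(U) = |a|·SD(M) = |4|·27.5 = 110.

E(U) = -81.1, Var[U] = 12100, SD(U) = 110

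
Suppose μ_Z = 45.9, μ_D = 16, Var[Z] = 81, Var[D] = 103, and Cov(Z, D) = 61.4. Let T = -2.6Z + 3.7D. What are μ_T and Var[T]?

μ_T = -60.14, Var[T] = 776.294

μ_T = (-2.6)·μ_Z + 3.7·μ_D = (-2.6)·45.9 + 3.7·16 = -60.14.
Var[T] = a²·Var[Z] + b²·Var[D] + 2ab·Cov(Z, D) with a = -2.6, b = 3.7.
= (-2.6)²·81 + 3.7²·103 + 2·(-2.6)·3.7·61.4
= 547.56 + 1410.07 + (-1181.336) = 776.294.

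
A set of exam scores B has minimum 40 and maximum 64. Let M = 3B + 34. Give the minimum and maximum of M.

min(M) = 154, max(M) = 226

a = 3 > 0, so min(M) = a·min(B)+b = 3·40 + 34 = 154 and max(M) = 3·64 + 34 = 226.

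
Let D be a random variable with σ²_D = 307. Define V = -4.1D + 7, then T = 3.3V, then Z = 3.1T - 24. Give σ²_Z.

σ²_Z = 540079.081443

σ²_V = (-4.1)²·307 = 5160.67.
σ²_T = 3.3²·5160.67 = 56199.6963.
σ²_Z = 3.1²·56199.6963 = 540079.081443.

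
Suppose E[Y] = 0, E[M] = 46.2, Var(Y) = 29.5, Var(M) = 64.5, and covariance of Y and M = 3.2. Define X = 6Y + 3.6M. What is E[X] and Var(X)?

E[X] = 6·E[Y] + 3.6·E[M] = 6·0 + 3.6·46.2 = 166.32.
Var(X) = a²·Var(Y) + b²·Var(M) + 2ab·covariance of Y and M with a = 6, b = 3.6.
= 6²·29.5 + 3.6²·64.5 + 2·6·3.6·3.2
= 1062 + 835.92 + 138.24 = 2036.16.

E[X] = 166.32, Var(X) = 2036.16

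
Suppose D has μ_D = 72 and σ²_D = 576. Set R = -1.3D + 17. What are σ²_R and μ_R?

σ²_R = 973.44, μ_R = -76.6

R = -1.3D + 17 is linear with a = -1.3, b = 17.
σ²_R = a²·σ²_D = (-1.3)²·576 = 973.44 (the additive constant 17 does not affect variance).
μ_R = a·μ_D + b = (-1.3)·72 + 17 = -76.6.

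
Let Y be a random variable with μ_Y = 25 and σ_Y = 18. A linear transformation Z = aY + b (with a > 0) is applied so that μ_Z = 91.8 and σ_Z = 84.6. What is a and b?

σ_Z = a·σ_Y (a > 0), so a = 84.6/18 = 4.7.
μ_Z = a·μ_Y + b, so b = 91.8 − 4.7·25 = -25.7.

a = 4.7, b = -25.7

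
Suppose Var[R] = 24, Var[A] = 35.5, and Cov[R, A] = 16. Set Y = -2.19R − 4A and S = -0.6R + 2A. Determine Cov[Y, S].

Cov[Y, S] = -284.144

By bilinearity, Cov[Y, S] = ac·Var[R] + bd·Var[A] + (ad+bc)·Cov[R, A], with a=-2.19, b=-4, c=-0.6, d=2.
ac·Var[R] = (-2.19)·(-0.6)·24 = 31.536
bd·Var[A] = (-4)·2·35.5 = -284
(ad+bc)·Cov[R, A] = (-1.98)·16 = -31.68
Cov[Y, S] = 31.536 + (-284) + (-31.68) = -284.144.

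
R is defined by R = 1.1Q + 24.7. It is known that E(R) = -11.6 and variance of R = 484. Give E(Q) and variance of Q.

E(Q) = -33, variance of Q = 400

From R = 1.1Q + 24.7: E(R) = a·E(Q) + b, so E(Q) = (E(R) − b)/a = (-11.6 − 24.7)/1.1 = -33.
variance of R = a²·variance of Q, so variance of Q = 484/1.1² = 400.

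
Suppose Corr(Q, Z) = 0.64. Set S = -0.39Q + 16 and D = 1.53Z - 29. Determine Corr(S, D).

Corr(S, D) = -0.64

Linear rescalings preserve |correlation|; the slopes -0.39 and 1.53 have opposite signs, so the correlation flips sign: Corr(S, D) = −Corr(Q, Z) = -0.64.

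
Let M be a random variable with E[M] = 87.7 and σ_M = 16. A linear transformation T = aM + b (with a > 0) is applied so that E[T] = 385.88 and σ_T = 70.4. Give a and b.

a = 4.4, b = 0

σ_T = a·σ_M (a > 0), so a = 70.4/16 = 4.4.
E[T] = a·E[M] + b, so b = 385.88 − 4.4·87.7 = 0.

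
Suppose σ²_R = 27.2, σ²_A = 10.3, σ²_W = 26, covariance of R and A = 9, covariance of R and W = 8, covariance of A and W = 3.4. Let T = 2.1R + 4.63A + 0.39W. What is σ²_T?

σ²_T = a²·σ²_R + b²·σ²_A + c²·σ²_W + 2ab·covariance of R and A + 2ac·covariance of R and W + 2bc·covariance of A and W, with a = 2.1, b = 4.63, c = 0.39.
= 119.952 + 220.80007 + 3.9546 + 175.014 + 13.104 + 12.27876
= 545.10343.

σ²_T = 545.10343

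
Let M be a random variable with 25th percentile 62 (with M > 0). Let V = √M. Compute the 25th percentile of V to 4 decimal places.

√M is increasing, so P_{25}(V) = g(P_{25}(M)) ≈ 7.874.

25th percentile of V = 7.874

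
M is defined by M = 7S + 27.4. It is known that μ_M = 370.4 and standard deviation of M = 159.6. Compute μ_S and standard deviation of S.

μ_S = 49, standard deviation of S = 22.8

From M = 7S + 27.4: μ_M = a·μ_S + b, so μ_S = (μ_M − b)/a = (370.4 − 27.4)/7 = 49.
standard deviation of M = |a|·standard deviation of S, so standard deviation of S = 159.6/|7| = 22.8.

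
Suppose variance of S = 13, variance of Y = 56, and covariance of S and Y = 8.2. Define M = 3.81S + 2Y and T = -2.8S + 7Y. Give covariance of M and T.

covariance of M and T = 818.09

By bilinearity, covariance of M and T = ac·variance of S + bd·variance of Y + (ad+bc)·covariance of S and Y, with a=3.81, b=2, c=-2.8, d=7.
ac·variance of S = 3.81·(-2.8)·13 = -138.684
bd·variance of Y = 2·7·56 = 784
(ad+bc)·covariance of S and Y = (21.07)·8.2 = 172.774
covariance of M and T = -138.684 + 784 + 172.774 = 818.09.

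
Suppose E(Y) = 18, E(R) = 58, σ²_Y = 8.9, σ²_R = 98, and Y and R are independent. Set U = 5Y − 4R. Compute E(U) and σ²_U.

E(U) = -142, σ²_U = 1790.5

E(U) = 5·E(Y) + (-4)·E(R) = 5·18 + (-4)·58 = -142.
σ²_U = a²·σ²_Y + b²·σ²_R + 2ab·Cov[Y, R] with a = 5, b = -4.
Independence gives Cov[Y, R] = 0.
= 5²·8.9 + (-4)²·98 + 2·5·(-4)·0
= 222.5 + 1568 + 0 = 1790.5.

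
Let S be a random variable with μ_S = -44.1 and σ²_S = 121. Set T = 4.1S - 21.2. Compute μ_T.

μ_T = -202.01

T = 4.1S - 21.2 is linear with a = 4.1, b = -21.2.
μ_T = a·μ_S + b = 4.1·(-44.1) + (-21.2) = -202.01.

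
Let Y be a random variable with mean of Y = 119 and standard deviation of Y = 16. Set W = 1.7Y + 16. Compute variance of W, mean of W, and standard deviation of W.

W = 1.7Y + 16 is linear with a = 1.7, b = 16.
variance of Y = 16² = 256.
variance of W = a²·variance of Y = 1.7²·256 = 739.84 (the additive constant 16 does not affect variance).
mean of W = a·mean of Y + b = 1.7·119 + 16 = 218.3.
standard deviation of W = |a|·standard deviation of Y = |1.7|·16 = 27.2.

variance of W = 739.84, mean of W = 218.3, standard deviation of W = 27.2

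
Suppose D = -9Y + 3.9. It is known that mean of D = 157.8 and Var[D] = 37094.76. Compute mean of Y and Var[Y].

From D = -9Y + 3.9: mean of D = a·mean of Y + b, so mean of Y = (mean of D − b)/a = (157.8 − 3.9)/(-9) = -17.1.
Var[D] = a²·Var[Y], so Var[Y] = 37094.76/(-9)² = 457.96.

mean of Y = -17.1, Var[Y] = 457.96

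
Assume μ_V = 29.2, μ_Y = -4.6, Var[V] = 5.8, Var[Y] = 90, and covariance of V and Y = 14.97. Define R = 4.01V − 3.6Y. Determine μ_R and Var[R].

μ_R = 133.652, Var[R] = 827.45074

μ_R = 4.01·μ_V + (-3.6)·μ_Y = 4.01·29.2 + (-3.6)·(-4.6) = 133.652.
Var[R] = a²·Var[V] + b²·Var[Y] + 2ab·covariance of V and Y with a = 4.01, b = -3.6.
= 4.01²·5.8 + (-3.6)²·90 + 2·4.01·(-3.6)·14.97
= 93.26458 + 1166.4 + (-432.21384) = 827.45074.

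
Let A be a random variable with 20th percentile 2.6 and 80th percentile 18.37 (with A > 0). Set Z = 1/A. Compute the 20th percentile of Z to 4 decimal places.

1/A is decreasing on A > 0, so percentile order reverses: P_{20}(Z) uses P_{80}(A) = 18.37.
P_{20}(Z) = 1/18.37 ≈ 0.0544.

20th percentile of Z = 0.0544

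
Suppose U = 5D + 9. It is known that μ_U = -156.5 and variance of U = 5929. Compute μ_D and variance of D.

From U = 5D + 9: μ_U = a·μ_D + b, so μ_D = (μ_U − b)/a = (-156.5 − 9)/5 = -33.1.
variance of U = a²·variance of D, so variance of D = 5929/5² = 237.16.

μ_D = -33.1, variance of D = 237.16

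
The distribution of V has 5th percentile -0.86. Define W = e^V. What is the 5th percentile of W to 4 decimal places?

5th percentile of W = 0.4232

e^V is increasing, so P_{5}(W) = g(P_{5}(V)) ≈ 0.4232.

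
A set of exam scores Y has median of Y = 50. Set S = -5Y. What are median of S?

A linear map preserves order up to sign, so median of S = a·median of Y + b = (-5)·50 = -250.

median of S = -250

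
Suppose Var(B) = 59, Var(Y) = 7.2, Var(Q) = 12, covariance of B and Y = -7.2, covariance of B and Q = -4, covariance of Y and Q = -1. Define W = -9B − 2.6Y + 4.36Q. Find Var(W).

Var(W) = 5055.4192

Var(W) = a²·Var(B) + b²·Var(Y) + c²·Var(Q) + 2ab·covariance of B and Y + 2ac·covariance of B and Q + 2bc·covariance of Y and Q, with a = -9, b = -2.6, c = 4.36.
= 4779 + 48.672 + 228.1152 + (-336.96) + 313.92 + 22.672
= 5055.4192.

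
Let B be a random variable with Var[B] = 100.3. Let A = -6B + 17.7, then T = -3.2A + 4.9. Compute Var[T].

Var[A] = (-6)²·100.3 = 3610.8.
Var[T] = (-3.2)²·3610.8 = 36974.592.

Var[T] = 36974.592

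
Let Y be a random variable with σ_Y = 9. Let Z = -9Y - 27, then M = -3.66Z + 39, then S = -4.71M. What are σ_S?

σ_S = 1396.3266

σ_Z = |-9|·9 = 81.
σ_M = |-3.66|·81 = 296.46.
σ_S = |-4.71|·296.46 = 1396.3266.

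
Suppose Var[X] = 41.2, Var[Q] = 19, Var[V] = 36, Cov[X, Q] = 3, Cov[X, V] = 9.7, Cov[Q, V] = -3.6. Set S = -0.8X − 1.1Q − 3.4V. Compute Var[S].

Var[S] = a²·Var[X] + b²·Var[Q] + c²·Var[V] + 2ab·Cov[X, Q] + 2ac·Cov[X, V] + 2bc·Cov[Q, V], with a = -0.8, b = -1.1, c = -3.4.
= 26.368 + 22.99 + 416.16 + 5.28 + 52.768 + (-26.928)
= 496.638.

Var[S] = 496.638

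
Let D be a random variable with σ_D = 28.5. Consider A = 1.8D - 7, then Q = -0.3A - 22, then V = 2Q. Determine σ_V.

σ_A = |1.8|·28.5 = 51.3.
σ_Q = |-0.3|·51.3 = 15.39.
σ_V = |2|·15.39 = 30.78.

σ_V = 30.78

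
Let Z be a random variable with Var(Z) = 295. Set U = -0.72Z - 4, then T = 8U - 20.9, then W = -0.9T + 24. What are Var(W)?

Var(W) = 7927.78752

Var(U) = (-0.72)²·295 = 152.928.
Var(T) = 8²·152.928 = 9787.392.
Var(W) = (-0.9)²·9787.392 = 7927.78752.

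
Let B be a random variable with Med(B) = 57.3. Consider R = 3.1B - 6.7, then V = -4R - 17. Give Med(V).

Med(R) = 3.1·57.3 + (-6.7) = 170.93.
Med(V) = (-4)·170.93 + (-17) = -700.72.

Med(V) = -700.72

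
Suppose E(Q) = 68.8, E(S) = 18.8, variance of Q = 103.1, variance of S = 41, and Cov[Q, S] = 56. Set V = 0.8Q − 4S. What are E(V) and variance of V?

E(V) = 0.8·E(Q) + (-4)·E(S) = 0.8·68.8 + (-4)·18.8 = -20.16.
variance of V = a²·variance of Q + b²·variance of S + 2ab·Cov[Q, S] with a = 0.8, b = -4.
= 0.8²·103.1 + (-4)²·41 + 2·0.8·(-4)·56
= 65.984 + 656 + (-358.4) = 363.584.

E(V) = -20.16, variance of V = 363.584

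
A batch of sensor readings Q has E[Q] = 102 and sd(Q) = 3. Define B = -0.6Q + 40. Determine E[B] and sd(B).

E[B] = -21.2, sd(B) = 1.8

B = -0.6Q + 40 is linear with a = -0.6, b = 40.
E[B] = a·E[Q] + b = (-0.6)·102 + 40 = -21.2.
sd(B) = |a|·sd(Q) = |-0.6|·3 = 1.8.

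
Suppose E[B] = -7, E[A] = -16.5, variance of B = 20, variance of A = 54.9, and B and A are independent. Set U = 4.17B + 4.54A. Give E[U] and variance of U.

E[U] = 4.17·E[B] + 4.54·E[A] = 4.17·(-7) + 4.54·(-16.5) = -104.1.
variance of U = a²·variance of B + b²·variance of A + 2ab·covariance of B and A with a = 4.17, b = 4.54.
Independence gives covariance of B and A = 0.
= 4.17²·20 + 4.54²·54.9 + 2·4.17·4.54·0
= 347.778 + 1131.57684 + 0 = 1479.35484.

E[U] = -104.1, variance of U = 1479.35484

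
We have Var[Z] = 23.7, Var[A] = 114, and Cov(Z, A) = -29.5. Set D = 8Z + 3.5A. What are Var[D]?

Var[D] = a²·Var[Z] + b²·Var[A] + 2ab·Cov(Z, A) with a = 8, b = 3.5.
= 8²·23.7 + 3.5²·114 + 2·8·3.5·(-29.5)
= 1516.8 + 1396.5 + (-1652) = 1261.3.

Var[D] = 1261.3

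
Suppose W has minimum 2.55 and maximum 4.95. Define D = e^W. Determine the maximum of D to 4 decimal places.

max(D) = 141.175

e^W is increasing on this domain, so max(D) comes from max(W) = 4.95: max(D) = exp(4.95) ≈ 141.175.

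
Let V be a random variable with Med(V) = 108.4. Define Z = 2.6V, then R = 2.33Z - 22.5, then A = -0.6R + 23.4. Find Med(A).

Med(Z) = 2.6·108.4 = 281.84.
Med(R) = 2.33·281.84 + (-22.5) = 634.1872.
Med(A) = (-0.6)·634.1872 + 23.4 = -357.11232.

Med(A) = -357.11232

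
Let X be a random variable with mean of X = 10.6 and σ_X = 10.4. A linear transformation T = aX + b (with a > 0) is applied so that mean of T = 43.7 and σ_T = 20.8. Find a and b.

σ_T = a·σ_X (a > 0), so a = 20.8/10.4 = 2.
mean of T = a·mean of X + b, so b = 43.7 − 2·10.6 = 22.5.

a = 2, b = 22.5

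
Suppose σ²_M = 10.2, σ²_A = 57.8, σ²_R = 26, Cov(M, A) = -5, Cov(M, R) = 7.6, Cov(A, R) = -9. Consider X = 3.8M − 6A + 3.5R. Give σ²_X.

σ²_X = 3354.748

σ²_X = a²·σ²_M + b²·σ²_A + c²·σ²_R + 2ab·Cov(M, A) + 2ac·Cov(M, R) + 2bc·Cov(A, R), with a = 3.8, b = -6, c = 3.5.
= 147.288 + 2080.8 + 318.5 + 228 + 202.16 + 378
= 3354.748.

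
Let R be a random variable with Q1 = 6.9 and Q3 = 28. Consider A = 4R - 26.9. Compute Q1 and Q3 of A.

a = 4 > 0: Q1(A) = a·Q1(R)+b = 0.7, Q3(A) = a·Q3(R)+b = 85.1.

Q1(A) = 0.7, Q3(A) = 85.1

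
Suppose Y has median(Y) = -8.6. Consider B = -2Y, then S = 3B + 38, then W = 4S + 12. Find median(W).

median(W) = 370.4

median(B) = (-2)·(-8.6) = 17.2.
median(S) = 3·17.2 + 38 = 89.6.
median(W) = 4·89.6 + 12 = 370.4.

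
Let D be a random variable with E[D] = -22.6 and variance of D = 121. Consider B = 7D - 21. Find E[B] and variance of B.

B = 7D - 21 is linear with a = 7, b = -21.
E[B] = a·E[D] + b = 7·(-22.6) + (-21) = -179.2.
variance of B = a²·variance of D = 7²·121 = 5929 (the additive constant -21 does not affect variance).

E[B] = -179.2, variance of B = 5929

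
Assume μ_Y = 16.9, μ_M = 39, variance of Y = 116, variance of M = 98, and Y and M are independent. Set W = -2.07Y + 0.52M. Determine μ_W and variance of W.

μ_W = (-2.07)·μ_Y + 0.52·μ_M = (-2.07)·16.9 + 0.52·39 = -14.703.
variance of W = a²·variance of Y + b²·variance of M + 2ab·Cov[Y, M] with a = -2.07, b = 0.52.
Independence gives Cov[Y, M] = 0.
= (-2.07)²·116 + 0.52²·98 + 2·(-2.07)·0.52·0
= 497.0484 + 26.4992 + 0 = 523.5476.

μ_W = -14.703, variance of W = 523.5476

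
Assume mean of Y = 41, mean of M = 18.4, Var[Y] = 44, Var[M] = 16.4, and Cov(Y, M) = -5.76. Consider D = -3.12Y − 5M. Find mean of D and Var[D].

mean of D = -219.92, Var[D] = 658.6016

mean of D = (-3.12)·mean of Y + (-5)·mean of M = (-3.12)·41 + (-5)·18.4 = -219.92.
Var[D] = a²·Var[Y] + b²·Var[M] + 2ab·Cov(Y, M) with a = -3.12, b = -5.
= (-3.12)²·44 + (-5)²·16.4 + 2·(-3.12)·(-5)·(-5.76)
= 428.3136 + 410 + (-179.712) = 658.6016.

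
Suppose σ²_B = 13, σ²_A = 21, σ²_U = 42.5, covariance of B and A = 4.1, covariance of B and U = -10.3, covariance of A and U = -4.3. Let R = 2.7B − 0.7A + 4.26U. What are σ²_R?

σ²_R = a²·σ²_B + b²·σ²_A + c²·σ²_U + 2ab·covariance of B and A + 2ac·covariance of B and U + 2bc·covariance of A and U, with a = 2.7, b = -0.7, c = 4.26.
= 94.77 + 10.29 + 771.273 + (-15.498) + (-236.9412) + 25.6452
= 649.539.

σ²_R = 649.539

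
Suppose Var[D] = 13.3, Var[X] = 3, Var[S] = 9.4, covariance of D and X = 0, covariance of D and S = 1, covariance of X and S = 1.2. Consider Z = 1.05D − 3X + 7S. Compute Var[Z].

Var[Z] = 466.56325

Var[Z] = a²·Var[D] + b²·Var[X] + c²·Var[S] + 2ab·covariance of D and X + 2ac·covariance of D and S + 2bc·covariance of X and S, with a = 1.05, b = -3, c = 7.
= 14.66325 + 27 + 460.6 + 0 + 14.7 + (-50.4)
= 466.56325.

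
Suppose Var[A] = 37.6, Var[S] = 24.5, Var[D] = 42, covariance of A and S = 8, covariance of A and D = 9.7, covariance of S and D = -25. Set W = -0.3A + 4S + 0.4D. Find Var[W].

Var[W] = 300.576

Var[W] = a²·Var[A] + b²·Var[S] + c²·Var[D] + 2ab·covariance of A and S + 2ac·covariance of A and D + 2bc·covariance of S and D, with a = -0.3, b = 4, c = 0.4.
= 3.384 + 392 + 6.72 + (-19.2) + (-2.328) + (-80)
= 300.576.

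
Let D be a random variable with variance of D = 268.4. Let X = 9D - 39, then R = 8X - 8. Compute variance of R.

variance of X = 9²·268.4 = 21740.4.
variance of R = 8²·21740.4 = 1391385.6.

variance of R = 1391385.6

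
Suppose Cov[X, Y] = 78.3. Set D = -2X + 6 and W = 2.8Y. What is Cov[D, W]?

Cov[D, W] = -438.48

Cov[D, W] = a·c·Cov[X, Y] = (-2)·2.8·78.3 = -438.48. Additive constants drop out.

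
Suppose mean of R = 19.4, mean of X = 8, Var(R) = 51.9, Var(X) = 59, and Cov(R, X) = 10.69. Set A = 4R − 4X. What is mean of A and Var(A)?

mean of A = 45.6, Var(A) = 1432.32

mean of A = 4·mean of R + (-4)·mean of X = 4·19.4 + (-4)·8 = 45.6.
Var(A) = a²·Var(R) + b²·Var(X) + 2ab·Cov(R, X) with a = 4, b = -4.
= 4²·51.9 + (-4)²·59 + 2·4·(-4)·10.69
= 830.4 + 944 + (-342.08) = 1432.32.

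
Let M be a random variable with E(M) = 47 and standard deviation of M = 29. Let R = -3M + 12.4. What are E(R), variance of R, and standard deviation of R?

E(R) = -128.6, variance of R = 7569, standard deviation of R = 87

R = -3M + 12.4 is linear with a = -3, b = 12.4.
E(R) = a·E(M) + b = (-3)·47 + 12.4 = -128.6.
variance of M = 29² = 841.
variance of R = a²·variance of M = (-3)²·841 = 7569 (the additive constant 12.4 does not affect variance).
standard deviation of R = |a|·standard deviation of M = |-3|·29 = 87.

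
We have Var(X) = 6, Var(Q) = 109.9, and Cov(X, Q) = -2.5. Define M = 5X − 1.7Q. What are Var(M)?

Var(M) = 510.111

Var(M) = a²·Var(X) + b²·Var(Q) + 2ab·Cov(X, Q) with a = 5, b = -1.7.
= 5²·6 + (-1.7)²·109.9 + 2·5·(-1.7)·(-2.5)
= 150 + 317.611 + 42.5 = 510.111.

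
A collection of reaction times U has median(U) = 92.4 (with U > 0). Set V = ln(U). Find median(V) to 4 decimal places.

median(V) = 4.5261

ln(U) is monotone on this domain, so median(V) = ln(92.4) ≈ 4.5261.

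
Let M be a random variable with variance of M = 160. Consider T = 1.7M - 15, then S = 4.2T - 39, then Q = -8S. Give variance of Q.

variance of Q = 522031.104

variance of T = 1.7²·160 = 462.4.
variance of S = 4.2²·462.4 = 8156.736.
variance of Q = (-8)²·8156.736 = 522031.104.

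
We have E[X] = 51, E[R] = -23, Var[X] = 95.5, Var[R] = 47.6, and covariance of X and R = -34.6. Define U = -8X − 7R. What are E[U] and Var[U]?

E[U] = (-8)·E[X] + (-7)·E[R] = (-8)·51 + (-7)·(-23) = -247.
Var[U] = a²·Var[X] + b²·Var[R] + 2ab·covariance of X and R with a = -8, b = -7.
= (-8)²·95.5 + (-7)²·47.6 + 2·(-8)·(-7)·(-34.6)
= 6112 + 2332.4 + (-3875.2) = 4569.2.

E[U] = -247, Var[U] = 4569.2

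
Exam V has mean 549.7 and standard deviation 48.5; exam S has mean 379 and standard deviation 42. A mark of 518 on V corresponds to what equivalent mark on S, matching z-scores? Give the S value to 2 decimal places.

S = 351.55

z = (518 − 549.7)/48.5 ≈ -0.6536.
S = 379 + z·42 = 379 + (518 − 549.7)·42/48.5 ≈ 351.55.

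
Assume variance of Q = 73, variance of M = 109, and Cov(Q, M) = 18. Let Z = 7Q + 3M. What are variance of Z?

variance of Z = 5314

variance of Z = a²·variance of Q + b²·variance of M + 2ab·Cov(Q, M) with a = 7, b = 3.
= 7²·73 + 3²·109 + 2·7·3·18
= 3577 + 981 + 756 = 5314.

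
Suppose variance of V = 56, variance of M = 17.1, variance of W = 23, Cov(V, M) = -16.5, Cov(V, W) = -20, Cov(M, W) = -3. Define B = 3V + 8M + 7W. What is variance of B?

variance of B = a²·variance of V + b²·variance of M + c²·variance of W + 2ab·Cov(V, M) + 2ac·Cov(V, W) + 2bc·Cov(M, W), with a = 3, b = 8, c = 7.
= 504 + 1094.4 + 1127 + (-792) + (-840) + (-336)
= 757.4.

variance of B = 757.4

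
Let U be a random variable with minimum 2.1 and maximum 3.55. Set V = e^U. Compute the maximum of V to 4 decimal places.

max(V) = 34.8133

e^U is increasing on this domain, so max(V) comes from max(U) = 3.55: max(V) = exp(3.55) ≈ 34.8133.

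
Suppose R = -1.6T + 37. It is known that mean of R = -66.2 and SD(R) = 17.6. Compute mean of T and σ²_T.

From R = -1.6T + 37: mean of R = a·mean of T + b, so mean of T = (mean of R − b)/a = (-66.2 − 37)/(-1.6) = 64.5.
σ²_R = 17.6² = 309.76.
σ²_R = a²·σ²_T, so σ²_T = 309.76/(-1.6)² = 121.

mean of T = 64.5, σ²_T = 121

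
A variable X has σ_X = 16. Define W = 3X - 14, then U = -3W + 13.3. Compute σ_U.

σ_U = 144

σ_W = |3|·16 = 48.
σ_U = |-3|·48 = 144.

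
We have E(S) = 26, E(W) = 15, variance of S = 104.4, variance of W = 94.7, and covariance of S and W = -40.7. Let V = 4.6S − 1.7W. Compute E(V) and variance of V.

E(V) = 94.1, variance of V = 3119.335

E(V) = 4.6·E(S) + (-1.7)·E(W) = 4.6·26 + (-1.7)·15 = 94.1.
variance of V = a²·variance of S + b²·variance of W + 2ab·covariance of S and W with a = 4.6, b = -1.7.
= 4.6²·104.4 + (-1.7)²·94.7 + 2·4.6·(-1.7)·(-40.7)
= 2209.104 + 273.683 + 636.548 = 3119.335.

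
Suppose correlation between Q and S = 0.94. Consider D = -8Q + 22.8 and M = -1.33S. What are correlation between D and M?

correlation between D and M = 0.94

Linear rescalings preserve correlation up to sign; here the slopes -8 and -1.33 have the same sign, so correlation between D and M = correlation between Q and S = 0.94.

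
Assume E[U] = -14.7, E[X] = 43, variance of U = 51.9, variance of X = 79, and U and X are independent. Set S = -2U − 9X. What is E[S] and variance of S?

E[S] = (-2)·E[U] + (-9)·E[X] = (-2)·(-14.7) + (-9)·43 = -357.6.
variance of S = a²·variance of U + b²·variance of X + 2ab·Cov[U, X] with a = -2, b = -9.
Independence gives Cov[U, X] = 0.
= (-2)²·51.9 + (-9)²·79 + 2·(-2)·(-9)·0
= 207.6 + 6399 + 0 = 6606.6.

E[S] = -357.6, variance of S = 6606.6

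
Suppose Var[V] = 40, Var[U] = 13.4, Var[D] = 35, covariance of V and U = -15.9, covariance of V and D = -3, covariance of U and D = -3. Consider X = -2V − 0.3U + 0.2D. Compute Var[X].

Var[X] = 146.286

Var[X] = a²·Var[V] + b²·Var[U] + c²·Var[D] + 2ab·covariance of V and U + 2ac·covariance of V and D + 2bc·covariance of U and D, with a = -2, b = -0.3, c = 0.2.
= 160 + 1.206 + 1.4 + (-19.08) + 2.4 + 0.36
= 146.286.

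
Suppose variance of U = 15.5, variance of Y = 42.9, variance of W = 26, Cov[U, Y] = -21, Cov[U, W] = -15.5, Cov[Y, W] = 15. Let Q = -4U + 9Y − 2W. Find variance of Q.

variance of Q = a²·variance of U + b²·variance of Y + c²·variance of W + 2ab·Cov[U, Y] + 2ac·Cov[U, W] + 2bc·Cov[Y, W], with a = -4, b = 9, c = -2.
= 248 + 3474.9 + 104 + 1512 + (-248) + (-540)
= 4550.9.

variance of Q = 4550.9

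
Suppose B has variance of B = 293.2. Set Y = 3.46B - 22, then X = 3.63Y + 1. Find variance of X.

variance of X = 46251.882494928

variance of Y = 3.46²·293.2 = 3510.07312.
variance of X = 3.63²·3510.07312 = 46251.882494928.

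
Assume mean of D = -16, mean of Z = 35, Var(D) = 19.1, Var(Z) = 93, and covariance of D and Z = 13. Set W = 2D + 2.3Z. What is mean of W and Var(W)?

mean of W = 48.5, Var(W) = 687.97

mean of W = 2·mean of D + 2.3·mean of Z = 2·(-16) + 2.3·35 = 48.5.
Var(W) = a²·Var(D) + b²·Var(Z) + 2ab·covariance of D and Z with a = 2, b = 2.3.
= 2²·19.1 + 2.3²·93 + 2·2·2.3·13
= 76.4 + 491.97 + 119.6 = 687.97.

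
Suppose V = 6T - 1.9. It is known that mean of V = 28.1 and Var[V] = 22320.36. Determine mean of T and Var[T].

From V = 6T - 1.9: mean of V = a·mean of T + b, so mean of T = (mean of V − b)/a = (28.1 − (-1.9))/6 = 5.
Var[V] = a²·Var[T], so Var[T] = 22320.36/6² = 620.01.

mean of T = 5, Var[T] = 620.01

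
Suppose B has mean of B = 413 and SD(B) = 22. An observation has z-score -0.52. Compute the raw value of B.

B = mean of B + z·SD(B) = 413 + (-0.52)·22 = 401.56.

B = 401.56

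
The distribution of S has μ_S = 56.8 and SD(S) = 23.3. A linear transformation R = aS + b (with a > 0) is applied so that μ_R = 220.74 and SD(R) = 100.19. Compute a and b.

a = 4.3, b = -23.5

SD(R) = a·SD(S) (a > 0), so a = 100.19/23.3 = 4.3.
μ_R = a·μ_S + b, so b = 220.74 − 4.3·56.8 = -23.5.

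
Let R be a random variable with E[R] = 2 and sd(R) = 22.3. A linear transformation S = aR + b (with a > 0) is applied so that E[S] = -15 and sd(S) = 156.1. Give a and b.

a = 7, b = -29

sd(S) = a·sd(R) (a > 0), so a = 156.1/22.3 = 7.
E[S] = a·E[R] + b, so b = -15 − 7·2 = -29.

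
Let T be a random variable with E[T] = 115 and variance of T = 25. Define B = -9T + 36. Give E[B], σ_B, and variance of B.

E[B] = -999, σ_B = 45, variance of B = 2025

B = -9T + 36 is linear with a = -9, b = 36.
E[B] = a·E[T] + b = (-9)·115 + 36 = -999.
σ_T = √25 = 5.
σ_B = |a|·σ_T = |-9|·5 = 45.
variance of B = a²·variance of T = (-9)²·25 = 2025 (the additive constant 36 does not affect variance).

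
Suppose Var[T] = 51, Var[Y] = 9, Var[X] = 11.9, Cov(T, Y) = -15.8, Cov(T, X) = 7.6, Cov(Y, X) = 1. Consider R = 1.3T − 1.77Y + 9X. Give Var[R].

Var[R] = a²·Var[T] + b²·Var[Y] + c²·Var[X] + 2ab·Cov(T, Y) + 2ac·Cov(T, X) + 2bc·Cov(Y, X), with a = 1.3, b = -1.77, c = 9.
= 86.19 + 28.1961 + 963.9 + 72.7116 + 177.84 + (-31.86)
= 1296.9777.

Var[R] = 1296.9777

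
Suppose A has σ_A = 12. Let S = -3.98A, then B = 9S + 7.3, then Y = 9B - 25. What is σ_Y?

σ_Y = 3868.56

σ_S = |-3.98|·12 = 47.76.
σ_B = |9|·47.76 = 429.84.
σ_Y = |9|·429.84 = 3868.56.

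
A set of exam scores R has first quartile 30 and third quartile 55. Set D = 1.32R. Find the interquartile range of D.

IQR of R = Q3 − Q1 = 55 − 30 = 25.
Under D = aR + b, IQR(D) = |a|·IQR(R) = |1.32|·25 = 33 (shifts cancel; spread scales by |a|).

IQR(D) = 33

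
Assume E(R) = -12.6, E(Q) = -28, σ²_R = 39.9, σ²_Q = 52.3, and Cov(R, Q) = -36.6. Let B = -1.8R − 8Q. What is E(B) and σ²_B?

E(B) = 246.68, σ²_B = 2422.396

E(B) = (-1.8)·E(R) + (-8)·E(Q) = (-1.8)·(-12.6) + (-8)·(-28) = 246.68.
σ²_B = a²·σ²_R + b²·σ²_Q + 2ab·Cov(R, Q) with a = -1.8, b = -8.
= (-1.8)²·39.9 + (-8)²·52.3 + 2·(-1.8)·(-8)·(-36.6)
= 129.276 + 3347.2 + (-1054.08) = 2422.396.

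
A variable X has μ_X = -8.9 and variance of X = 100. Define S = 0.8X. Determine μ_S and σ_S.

μ_S = -7.12, σ_S = 8

S = 0.8X is linear with a = 0.8, b = 0.
μ_S = a·μ_X + b = 0.8·(-8.9) = -7.12.
σ_X = √100 = 10.
σ_S = |a|·σ_X = |0.8|·10 = 8.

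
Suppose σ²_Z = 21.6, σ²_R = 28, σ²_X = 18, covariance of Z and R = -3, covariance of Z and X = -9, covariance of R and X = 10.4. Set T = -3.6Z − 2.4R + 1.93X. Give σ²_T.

σ²_T = 485.1426

σ²_T = a²·σ²_Z + b²·σ²_R + c²·σ²_X + 2ab·covariance of Z and R + 2ac·covariance of Z and X + 2bc·covariance of R and X, with a = -3.6, b = -2.4, c = 1.93.
= 279.936 + 161.28 + 67.0482 + (-51.84) + 125.064 + (-96.3456)
= 485.1426.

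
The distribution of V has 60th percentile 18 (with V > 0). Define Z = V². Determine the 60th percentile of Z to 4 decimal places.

60th percentile of Z = 324

V² is increasing, so P_{60}(Z) = g(P_{60}(V)) = 324.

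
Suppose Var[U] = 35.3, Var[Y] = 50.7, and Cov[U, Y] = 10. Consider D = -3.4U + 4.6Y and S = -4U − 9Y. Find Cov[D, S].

By bilinearity, Cov[D, S] = ac·Var[U] + bd·Var[Y] + (ad+bc)·Cov[U, Y], with a=-3.4, b=4.6, c=-4, d=-9.
ac·Var[U] = (-3.4)·(-4)·35.3 = 480.08
bd·Var[Y] = 4.6·(-9)·50.7 = -2098.98
(ad+bc)·Cov[U, Y] = (12.2)·10 = 122
Cov[D, S] = 480.08 + (-2098.98) + 122 = -1496.9.

Cov[D, S] = -1496.9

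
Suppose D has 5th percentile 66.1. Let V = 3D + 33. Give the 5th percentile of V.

Since a = 3 > 0 the transformation is increasing, so the 5th percentile of V = a·(P_{5} of D) + b = 3·66.1 + 33 = 231.3.

5th percentile of V = 231.3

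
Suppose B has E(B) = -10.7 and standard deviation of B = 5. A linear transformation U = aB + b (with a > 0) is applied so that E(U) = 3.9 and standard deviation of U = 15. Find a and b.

standard deviation of U = a·standard deviation of B (a > 0), so a = 15/5 = 3.
E(U) = a·E(B) + b, so b = 3.9 − 3·(-10.7) = 36.

a = 3, b = 36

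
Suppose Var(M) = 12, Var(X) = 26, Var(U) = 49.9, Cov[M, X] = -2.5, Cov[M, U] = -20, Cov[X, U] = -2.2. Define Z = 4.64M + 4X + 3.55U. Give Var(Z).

Var(Z) = 489.05995

Var(Z) = a²·Var(M) + b²·Var(X) + c²·Var(U) + 2ab·Cov[M, X] + 2ac·Cov[M, U] + 2bc·Cov[X, U], with a = 4.64, b = 4, c = 3.55.
= 258.3552 + 416 + 628.86475 + (-92.8) + (-658.88) + (-62.48)
= 489.05995.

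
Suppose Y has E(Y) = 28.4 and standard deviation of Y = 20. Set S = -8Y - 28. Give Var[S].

Var[S] = 25600

S = -8Y - 28 is linear with a = -8, b = -28.
Var[Y] = 20² = 400.
Var[S] = a²·Var[Y] = (-8)²·400 = 25600 (the additive constant -28 does not affect variance).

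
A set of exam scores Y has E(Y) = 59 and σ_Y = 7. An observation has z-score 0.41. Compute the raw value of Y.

Y = E(Y) + z·σ_Y = 59 + 0.41·7 = 61.87.

Y = 61.87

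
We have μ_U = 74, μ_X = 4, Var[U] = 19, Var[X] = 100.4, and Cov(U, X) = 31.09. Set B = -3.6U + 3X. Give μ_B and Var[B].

μ_B = -254.4, Var[B] = 478.296

μ_B = (-3.6)·μ_U + 3·μ_X = (-3.6)·74 + 3·4 = -254.4.
Var[B] = a²·Var[U] + b²·Var[X] + 2ab·Cov(U, X) with a = -3.6, b = 3.
= (-3.6)²·19 + 3²·100.4 + 2·(-3.6)·3·31.09
= 246.24 + 903.6 + (-671.544) = 478.296.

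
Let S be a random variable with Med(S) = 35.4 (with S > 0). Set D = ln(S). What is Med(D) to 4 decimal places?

ln(S) is monotone on this domain, so Med(D) = ln(35.4) ≈ 3.5667.

Med(D) = 3.5667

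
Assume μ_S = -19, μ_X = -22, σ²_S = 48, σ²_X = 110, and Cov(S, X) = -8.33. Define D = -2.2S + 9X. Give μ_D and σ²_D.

μ_D = (-2.2)·μ_S + 9·μ_X = (-2.2)·(-19) + 9·(-22) = -156.2.
σ²_D = a²·σ²_S + b²·σ²_X + 2ab·Cov(S, X) with a = -2.2, b = 9.
= (-2.2)²·48 + 9²·110 + 2·(-2.2)·9·(-8.33)
= 232.32 + 8910 + 329.868 = 9472.188.

μ_D = -156.2, σ²_D = 9472.188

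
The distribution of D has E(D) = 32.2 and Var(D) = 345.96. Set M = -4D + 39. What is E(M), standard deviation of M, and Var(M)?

E(M) = -89.8, standard deviation of M = 74.4, Var(M) = 5535.36

M = -4D + 39 is linear with a = -4, b = 39.
E(M) = a·E(D) + b = (-4)·32.2 + 39 = -89.8.
standard deviation of D = √345.96 = 18.6.
standard deviation of M = |a|·standard deviation of D = |-4|·18.6 = 74.4.
Var(M) = a²·Var(D) = (-4)²·345.96 = 5535.36 (the additive constant 39 does not affect variance).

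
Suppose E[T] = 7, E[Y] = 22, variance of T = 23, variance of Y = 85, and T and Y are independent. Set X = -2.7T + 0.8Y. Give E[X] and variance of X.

E[X] = (-2.7)·E[T] + 0.8·E[Y] = (-2.7)·7 + 0.8·22 = -1.3.
variance of X = a²·variance of T + b²·variance of Y + 2ab·Cov[T, Y] with a = -2.7, b = 0.8.
Independence gives Cov[T, Y] = 0.
= (-2.7)²·23 + 0.8²·85 + 2·(-2.7)·0.8·0
= 167.67 + 54.4 + 0 = 222.07.

E[X] = -1.3, variance of X = 222.07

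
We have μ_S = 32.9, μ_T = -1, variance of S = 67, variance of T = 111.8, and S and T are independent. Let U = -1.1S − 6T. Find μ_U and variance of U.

μ_U = (-1.1)·μ_S + (-6)·μ_T = (-1.1)·32.9 + (-6)·(-1) = -30.19.
variance of U = a²·variance of S + b²·variance of T + 2ab·Cov[S, T] with a = -1.1, b = -6.
Independence gives Cov[S, T] = 0.
= (-1.1)²·67 + (-6)²·111.8 + 2·(-1.1)·(-6)·0
= 81.07 + 4024.8 + 0 = 4105.87.

μ_U = -30.19, variance of U = 4105.87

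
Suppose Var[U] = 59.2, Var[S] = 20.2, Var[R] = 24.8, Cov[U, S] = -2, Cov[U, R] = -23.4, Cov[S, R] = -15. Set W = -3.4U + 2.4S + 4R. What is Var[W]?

Var[W] = a²·Var[U] + b²·Var[S] + c²·Var[R] + 2ab·Cov[U, S] + 2ac·Cov[U, R] + 2bc·Cov[S, R], with a = -3.4, b = 2.4, c = 4.
= 684.352 + 116.352 + 396.8 + 32.64 + 636.48 + (-288)
= 1578.624.

Var[W] = 1578.624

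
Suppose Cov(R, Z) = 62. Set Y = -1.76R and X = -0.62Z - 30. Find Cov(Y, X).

Cov(Y, X) = a·c·Cov(R, Z) = (-1.76)·(-0.62)·62 = 67.6544. Additive constants drop out.

Cov(Y, X) = 67.6544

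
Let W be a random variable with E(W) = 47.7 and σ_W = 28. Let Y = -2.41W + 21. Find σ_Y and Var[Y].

Y = -2.41W + 21 is linear with a = -2.41, b = 21.
σ_Y = |a|·σ_W = |-2.41|·28 = 67.48.
Var[W] = 28² = 784.
Var[Y] = a²·Var[W] = (-2.41)²·784 = 4553.5504 (the additive constant 21 does not affect variance).

σ_Y = 67.48, Var[Y] = 4553.5504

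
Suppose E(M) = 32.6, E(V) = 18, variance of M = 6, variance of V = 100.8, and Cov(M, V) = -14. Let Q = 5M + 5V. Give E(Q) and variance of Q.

E(Q) = 253, variance of Q = 1970

E(Q) = 5·E(M) + 5·E(V) = 5·32.6 + 5·18 = 253.
variance of Q = a²·variance of M + b²·variance of V + 2ab·Cov(M, V) with a = 5, b = 5.
= 5²·6 + 5²·100.8 + 2·5·5·(-14)
= 150 + 2520 + (-700) = 1970.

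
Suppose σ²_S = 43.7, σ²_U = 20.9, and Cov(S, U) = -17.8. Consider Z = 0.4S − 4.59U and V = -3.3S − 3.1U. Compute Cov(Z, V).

By bilinearity, Cov(Z, V) = ac·σ²_S + bd·σ²_U + (ad+bc)·Cov(S, U), with a=0.4, b=-4.59, c=-3.3, d=-3.1.
ac·σ²_S = 0.4·(-3.3)·43.7 = -57.684
bd·σ²_U = (-4.59)·(-3.1)·20.9 = 297.3861
(ad+bc)·Cov(S, U) = (13.907)·(-17.8) = -247.5446
Cov(Z, V) = -57.684 + 297.3861 + (-247.5446) = -7.8425.

Cov(Z, V) = -7.8425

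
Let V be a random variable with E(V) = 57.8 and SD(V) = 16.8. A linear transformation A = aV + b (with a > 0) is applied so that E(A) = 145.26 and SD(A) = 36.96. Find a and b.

SD(A) = a·SD(V) (a > 0), so a = 36.96/16.8 = 2.2.
E(A) = a·E(V) + b, so b = 145.26 − 2.2·57.8 = 18.1.

a = 2.2, b = 18.1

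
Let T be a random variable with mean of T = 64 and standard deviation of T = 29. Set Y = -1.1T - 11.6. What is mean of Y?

Y = -1.1T - 11.6 is linear with a = -1.1, b = -11.6.
mean of Y = a·mean of T + b = (-1.1)·64 + (-11.6) = -82.

mean of Y = -82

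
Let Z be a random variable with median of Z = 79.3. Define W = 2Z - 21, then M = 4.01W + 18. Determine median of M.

median of M = 569.776

median of W = 2·79.3 + (-21) = 137.6.
median of M = 4.01·137.6 + 18 = 569.776.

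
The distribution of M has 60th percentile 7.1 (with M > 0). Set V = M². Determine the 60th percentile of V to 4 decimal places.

M² is increasing, so P_{60}(V) = g(P_{60}(M)) = 50.41.

60th percentile of V = 50.41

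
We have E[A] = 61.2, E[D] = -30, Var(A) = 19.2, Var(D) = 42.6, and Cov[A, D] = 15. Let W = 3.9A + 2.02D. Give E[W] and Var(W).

E[W] = 3.9·E[A] + 2.02·E[D] = 3.9·61.2 + 2.02·(-30) = 178.08.
Var(W) = a²·Var(A) + b²·Var(D) + 2ab·Cov[A, D] with a = 3.9, b = 2.02.
= 3.9²·19.2 + 2.02²·42.6 + 2·3.9·2.02·15
= 292.032 + 173.82504 + 236.34 = 702.19704.

E[W] = 178.08, Var(W) = 702.19704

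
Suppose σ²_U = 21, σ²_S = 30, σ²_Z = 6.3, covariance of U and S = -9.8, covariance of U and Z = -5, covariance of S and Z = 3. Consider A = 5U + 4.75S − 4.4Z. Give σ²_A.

σ²_A = a²·σ²_U + b²·σ²_S + c²·σ²_Z + 2ab·covariance of U and S + 2ac·covariance of U and Z + 2bc·covariance of S and Z, with a = 5, b = 4.75, c = -4.4.
= 525 + 676.875 + 121.968 + (-465.5) + 220 + (-125.4)
= 952.943.

σ²_A = 952.943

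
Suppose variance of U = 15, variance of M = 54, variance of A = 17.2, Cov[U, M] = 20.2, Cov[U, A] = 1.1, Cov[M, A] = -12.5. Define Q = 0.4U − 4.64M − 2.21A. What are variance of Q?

variance of Q = a²·variance of U + b²·variance of M + c²·variance of A + 2ab·Cov[U, M] + 2ac·Cov[U, A] + 2bc·Cov[M, A], with a = 0.4, b = -4.64, c = -2.21.
= 2.4 + 1162.5984 + 84.00652 + (-74.9824) + (-1.9448) + (-256.36)
= 915.71772.

variance of Q = 915.71772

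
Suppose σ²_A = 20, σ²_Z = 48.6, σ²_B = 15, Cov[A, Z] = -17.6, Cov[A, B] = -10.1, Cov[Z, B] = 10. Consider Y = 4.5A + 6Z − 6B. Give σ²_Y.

σ²_Y = 1569.6

σ²_Y = a²·σ²_A + b²·σ²_Z + c²·σ²_B + 2ab·Cov[A, Z] + 2ac·Cov[A, B] + 2bc·Cov[Z, B], with a = 4.5, b = 6, c = -6.
= 405 + 1749.6 + 540 + (-950.4) + 545.4 + (-720)
= 1569.6.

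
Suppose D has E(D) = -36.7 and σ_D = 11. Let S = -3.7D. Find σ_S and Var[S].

σ_S = 40.7, Var[S] = 1656.49

S = -3.7D is linear with a = -3.7, b = 0.
σ_S = |a|·σ_D = |-3.7|·11 = 40.7.
Var[D] = 11² = 121.
Var[S] = a²·Var[D] = (-3.7)²·121 = 1656.49.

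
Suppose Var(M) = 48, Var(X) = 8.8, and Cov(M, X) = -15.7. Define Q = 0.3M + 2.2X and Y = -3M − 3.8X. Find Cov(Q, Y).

By bilinearity, Cov(Q, Y) = ac·Var(M) + bd·Var(X) + (ad+bc)·Cov(M, X), with a=0.3, b=2.2, c=-3, d=-3.8.
ac·Var(M) = 0.3·(-3)·48 = -43.2
bd·Var(X) = 2.2·(-3.8)·8.8 = -73.568
(ad+bc)·Cov(M, X) = (-7.74)·(-15.7) = 121.518
Cov(Q, Y) = -43.2 + (-73.568) + 121.518 = 4.75.

Cov(Q, Y) = 4.75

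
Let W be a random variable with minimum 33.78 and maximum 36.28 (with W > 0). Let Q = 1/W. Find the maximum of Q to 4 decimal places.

max(Q) = 0.0296

1/W is decreasing on this domain, so max(Q) comes from min(W) = 33.78: max(Q) = 1/(33.78) ≈ 0.0296.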